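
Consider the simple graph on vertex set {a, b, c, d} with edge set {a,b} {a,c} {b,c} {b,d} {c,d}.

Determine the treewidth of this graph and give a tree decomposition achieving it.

The largest bag has 3 vertices, giving width 2; this decomposition certifies tw(G) ≤ 2. On the other hand G contains the 3-clique {b, c, d}. A clique must lie in a single bag of any decomposition, so no decomposition can have width below 2. Therefore the treewidth is 2.

Treewidth 2.
Bags: B1 = {a, b, c}  B2 = {b, c, d}
Tree: B1–B2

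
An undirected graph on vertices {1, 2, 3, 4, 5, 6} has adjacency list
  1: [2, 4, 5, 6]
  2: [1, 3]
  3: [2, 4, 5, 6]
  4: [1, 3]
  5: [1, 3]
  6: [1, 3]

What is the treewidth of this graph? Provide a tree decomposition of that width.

Treewidth 2.
Bags: B1 = {1, 3, 4}  B2 = {1, 3, 6}  B3 = {1, 3, 5}  B4 = {1, 2, 3}
Tree: B1–B2, B2–B3, B3–B4

The largest bag has 3 vertices, giving width 2; this decomposition certifies tw(G) ≤ 2. Since 4–3–6–1–4 is a cycle in G, G is not acyclic. Forests are exactly the graphs of treewidth ≤ 1, so tw(G) ≥ 2. Combining the bounds, tw(G) = 2.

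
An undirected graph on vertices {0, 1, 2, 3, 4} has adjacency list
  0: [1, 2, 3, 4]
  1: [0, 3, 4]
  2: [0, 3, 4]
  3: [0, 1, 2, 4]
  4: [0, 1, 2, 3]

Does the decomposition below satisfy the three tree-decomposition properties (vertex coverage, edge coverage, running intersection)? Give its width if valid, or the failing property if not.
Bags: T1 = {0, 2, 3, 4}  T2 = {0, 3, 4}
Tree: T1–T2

No — vertex 1 appears in no bag.

A tree decomposition must satisfy three properties: every vertex lies in some bag; for every edge, both endpoints lie together in some bag; and for every vertex, the bags containing it form a connected subtree. Here vertex 1 appears in no bag, so the decomposition is invalid.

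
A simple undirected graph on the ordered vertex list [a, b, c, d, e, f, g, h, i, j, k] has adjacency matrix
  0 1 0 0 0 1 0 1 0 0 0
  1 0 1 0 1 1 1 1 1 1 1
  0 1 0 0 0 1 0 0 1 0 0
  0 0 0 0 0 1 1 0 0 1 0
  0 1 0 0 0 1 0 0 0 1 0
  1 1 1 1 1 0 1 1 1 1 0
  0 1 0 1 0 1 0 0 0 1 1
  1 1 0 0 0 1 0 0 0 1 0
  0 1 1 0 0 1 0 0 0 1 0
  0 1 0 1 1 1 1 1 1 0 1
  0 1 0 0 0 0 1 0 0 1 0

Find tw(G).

3

A width-3 tree decomposition is:
Bags: B1 = {b, g, j, k}  B2 = {b, f, g, j}  B3 = {b, f, h, j}  B4 = {d, f, g, j}  B5 = {b, e, f, j}  B6 = {a, b, f, h}  B7 = {b, f, i, j}  B8 = {b, c, f, i}
Tree: B1–B2, B2–B3, B2–B4, B3–B5, B3–B6, B5–B7, B7–B8
Every bag has size at most 4, so the width is 4 − 1 = 3 and tw(G) ≤ 3. Conversely, {d, f, g, j} is a clique of size 4, and the vertices of any clique must share a bag in every tree decomposition; so some bag has ≥ 4 vertices and tw(G) ≥ 3. Hence tw(G) = 3 exactly.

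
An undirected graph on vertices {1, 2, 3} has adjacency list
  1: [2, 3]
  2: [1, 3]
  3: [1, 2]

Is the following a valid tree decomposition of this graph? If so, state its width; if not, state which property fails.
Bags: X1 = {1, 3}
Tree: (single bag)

A tree decomposition must satisfy three properties: every vertex lies in some bag; for every edge, both endpoints lie together in some bag; and for every vertex, the bags containing it form a connected subtree. Here vertex 2 appears in no bag, so the decomposition is invalid.

No — vertex 2 appears in no bag.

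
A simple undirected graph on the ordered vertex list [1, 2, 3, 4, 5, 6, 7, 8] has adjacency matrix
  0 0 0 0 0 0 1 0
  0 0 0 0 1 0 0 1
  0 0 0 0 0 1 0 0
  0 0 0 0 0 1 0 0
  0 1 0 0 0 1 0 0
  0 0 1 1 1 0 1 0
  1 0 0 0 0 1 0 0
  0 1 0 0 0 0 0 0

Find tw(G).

A width-1 tree decomposition is:
Bags: B1 = {1, 7}  B2 = {6, 7}  B3 = {5, 6}  B4 = {4, 6}  B5 = {3, 6}  B6 = {2, 5}  B7 = {2, 8}
Tree: B1–B2, B2–B3, B2–B4, B3–B5, B3–B6, B6–B7
Each bag holds 2 vertices, so the decomposition has width 1, which upper-bounds the treewidth. G has an edge, so its treewidth is at least 1. Combining the bounds, tw(G) = 1.

1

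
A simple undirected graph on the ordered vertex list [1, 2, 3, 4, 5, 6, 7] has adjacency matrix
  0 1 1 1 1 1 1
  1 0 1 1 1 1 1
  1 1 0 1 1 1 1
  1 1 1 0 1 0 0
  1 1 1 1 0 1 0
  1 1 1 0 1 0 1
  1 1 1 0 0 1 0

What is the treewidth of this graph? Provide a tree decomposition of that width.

The largest bag has 5 vertices, giving width 4; this decomposition certifies tw(G) ≤ 4. On the other hand G contains the 5-clique {1, 2, 3, 4, 5}. A clique must lie in a single bag of any decomposition, so no decomposition can have width below 4. Combining the bounds, tw(G) = 4.

Treewidth 4.
One optimal decomposition is:
Bags: B1 = {1, 2, 3, 5, 6}  B2 = {1, 2, 3, 4, 5}  B3 = {1, 2, 3, 6, 7}
Tree: B1–B2, B1–B3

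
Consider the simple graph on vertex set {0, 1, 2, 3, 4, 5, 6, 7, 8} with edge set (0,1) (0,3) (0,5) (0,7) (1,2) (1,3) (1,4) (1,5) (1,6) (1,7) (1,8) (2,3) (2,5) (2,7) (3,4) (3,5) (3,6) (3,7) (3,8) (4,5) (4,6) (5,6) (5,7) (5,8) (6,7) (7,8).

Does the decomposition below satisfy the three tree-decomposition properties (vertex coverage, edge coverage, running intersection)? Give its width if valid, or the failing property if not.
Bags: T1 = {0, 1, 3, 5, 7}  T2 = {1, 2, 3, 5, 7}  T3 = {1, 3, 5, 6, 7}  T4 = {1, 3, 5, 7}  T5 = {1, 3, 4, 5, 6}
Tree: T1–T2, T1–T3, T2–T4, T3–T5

A tree decomposition must satisfy three properties: every vertex lies in some bag; for every edge, both endpoints lie together in some bag; and for every vertex, the bags containing it form a connected subtree. Here vertex 8 appears in no bag, so the decomposition is invalid.

No — vertex 8 appears in no bag.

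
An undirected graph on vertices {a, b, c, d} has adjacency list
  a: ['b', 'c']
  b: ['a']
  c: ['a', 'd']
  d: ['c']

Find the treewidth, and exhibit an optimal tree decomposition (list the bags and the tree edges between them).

Treewidth 1.
One such decomposition:
Bags: B1 = {c, d}  B2 = {a, c}  B3 = {a, b}
Tree: B1–B2, B2–B3

Each bag holds 2 vertices, so the decomposition has width 1, which upper-bounds the treewidth. Any graph with an edge has treewidth ≥ 1, and G has the edge d–c. Combining the bounds, tw(G) = 1.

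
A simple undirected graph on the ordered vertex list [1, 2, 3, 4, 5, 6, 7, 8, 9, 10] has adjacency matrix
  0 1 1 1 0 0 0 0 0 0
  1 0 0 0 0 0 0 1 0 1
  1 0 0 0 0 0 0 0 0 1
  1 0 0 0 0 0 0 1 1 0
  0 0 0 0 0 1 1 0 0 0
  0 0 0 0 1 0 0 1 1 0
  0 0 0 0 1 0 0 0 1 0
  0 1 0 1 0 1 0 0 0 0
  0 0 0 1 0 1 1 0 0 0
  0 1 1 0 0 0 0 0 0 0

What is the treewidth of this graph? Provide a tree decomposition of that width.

The largest bag has 3 vertices, giving width 2; this decomposition certifies tw(G) ≤ 2. Since 3–10–2–1–3 is a cycle in G, G is not acyclic. Forests are exactly the graphs of treewidth ≤ 1, so tw(G) ≥ 2. Hence tw(G) = 2 exactly.

Treewidth 2.
Bags: B1 = {1, 3, 10}  B2 = {1, 2, 10}  B3 = {1, 2, 4}  B4 = {2, 4, 8}  B5 = {4, 8, 9}  B6 = {6, 8, 9}  B7 = {6, 7, 9}  B8 = {5, 6, 7}
Tree: B1–B2, B2–B3, B3–B4, B4–B5, B5–B6, B6–B7, B7–B8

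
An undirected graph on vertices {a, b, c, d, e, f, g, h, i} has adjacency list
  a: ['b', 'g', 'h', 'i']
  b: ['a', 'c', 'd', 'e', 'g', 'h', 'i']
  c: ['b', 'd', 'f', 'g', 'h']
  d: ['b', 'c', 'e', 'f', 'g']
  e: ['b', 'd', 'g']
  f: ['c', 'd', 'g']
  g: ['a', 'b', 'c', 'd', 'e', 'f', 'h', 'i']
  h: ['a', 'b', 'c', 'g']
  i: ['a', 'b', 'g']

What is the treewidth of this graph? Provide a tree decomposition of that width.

Treewidth 3.
One such decomposition:
Bags: B1 = {a, b, g, i}  B2 = {a, b, g, h}  B3 = {b, c, g, h}  B4 = {b, c, d, g}  B5 = {c, d, f, g}  B6 = {b, d, e, g}
Tree: B1–B2, B2–B3, B3–B4, B4–B5, B4–B6

Each bag holds 4 vertices, so the decomposition has width 3, which upper-bounds the treewidth. Conversely, {c, d, f, g} is a clique of size 4, and the vertices of any clique must share a bag in every tree decomposition; so some bag has ≥ 4 vertices and tw(G) ≥ 3. Combining the bounds, tw(G) = 3.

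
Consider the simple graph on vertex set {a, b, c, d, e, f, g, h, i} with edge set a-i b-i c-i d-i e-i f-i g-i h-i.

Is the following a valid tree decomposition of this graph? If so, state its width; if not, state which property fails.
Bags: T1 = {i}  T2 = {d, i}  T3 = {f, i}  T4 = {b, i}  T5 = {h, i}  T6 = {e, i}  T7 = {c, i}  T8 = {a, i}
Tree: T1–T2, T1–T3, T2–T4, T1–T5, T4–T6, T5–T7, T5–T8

No — vertex g appears in no bag.

A tree decomposition must satisfy three properties: every vertex lies in some bag; for every edge, both endpoints lie together in some bag; and for every vertex, the bags containing it form a connected subtree. Here vertex g appears in no bag, so the decomposition is invalid.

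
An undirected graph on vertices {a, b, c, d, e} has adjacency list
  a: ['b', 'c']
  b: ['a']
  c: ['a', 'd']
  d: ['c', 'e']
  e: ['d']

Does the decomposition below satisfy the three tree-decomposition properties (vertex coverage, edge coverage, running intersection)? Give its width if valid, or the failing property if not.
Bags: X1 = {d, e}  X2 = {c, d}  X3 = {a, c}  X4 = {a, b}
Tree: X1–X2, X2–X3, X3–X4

Every vertex of G appears in some bag (union = {a, b, c, d, e}); every edge is covered by a bag; and for each vertex v the set of bags containing v is connected in the bag tree. The decomposition is therefore valid. The largest bag has 2 vertices, so the width is 1.

Yes; width 1.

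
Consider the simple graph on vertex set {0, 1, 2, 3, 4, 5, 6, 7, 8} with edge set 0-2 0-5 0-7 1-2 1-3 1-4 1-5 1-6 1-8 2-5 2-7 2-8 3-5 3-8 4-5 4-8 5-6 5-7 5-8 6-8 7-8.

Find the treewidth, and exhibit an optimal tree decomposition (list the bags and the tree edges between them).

Every bag has size at most 4, so the width is 4 − 1 = 3 and tw(G) ≤ 3. Conversely, {0, 2, 5, 7} is a clique of size 4, and the vertices of any clique must share a bag in every tree decomposition; so some bag has ≥ 4 vertices and tw(G) ≥ 3. Therefore the treewidth is 3.

Treewidth 3.
One such decomposition:
Bags: B1 = {1, 2, 5, 8}  B2 = {2, 5, 7, 8}  B3 = {1, 4, 5, 8}  B4 = {1, 5, 6, 8}  B5 = {0, 2, 5, 7}  B6 = {1, 3, 5, 8}
Tree: B1–B2, B1–B3, B1–B4, B2–B5, B3–B6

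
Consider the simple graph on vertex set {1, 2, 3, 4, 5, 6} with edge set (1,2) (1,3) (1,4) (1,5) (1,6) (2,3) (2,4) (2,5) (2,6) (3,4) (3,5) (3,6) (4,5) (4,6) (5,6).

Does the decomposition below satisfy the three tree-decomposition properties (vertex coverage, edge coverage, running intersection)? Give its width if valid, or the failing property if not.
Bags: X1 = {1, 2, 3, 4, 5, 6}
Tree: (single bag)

Vertex coverage: the bags together contain {1, 2, 3, 4, 5, 6}, the full vertex set. Edge coverage: each edge of G has both endpoints in at least one bag. Running intersection: for every vertex, the bags containing it form a connected subtree. All three properties hold, so this is a valid tree decomposition of width max|bag| − 1 = 5, and hence tw(G) ≤ 5.

Yes; width 5.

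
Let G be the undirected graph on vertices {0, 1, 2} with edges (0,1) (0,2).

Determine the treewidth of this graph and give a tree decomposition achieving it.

The largest bag has 2 vertices, giving width 1; this decomposition certifies tw(G) ≤ 1. Since G has at least one edge (e.g. 0–1), it is not an edgeless graph, so tw(G) ≥ 1. Combining the bounds, tw(G) = 1.

Treewidth 1.
One optimal decomposition is:
Bags: B1 = {0, 1}  B2 = {0, 2}
Tree: B1–B2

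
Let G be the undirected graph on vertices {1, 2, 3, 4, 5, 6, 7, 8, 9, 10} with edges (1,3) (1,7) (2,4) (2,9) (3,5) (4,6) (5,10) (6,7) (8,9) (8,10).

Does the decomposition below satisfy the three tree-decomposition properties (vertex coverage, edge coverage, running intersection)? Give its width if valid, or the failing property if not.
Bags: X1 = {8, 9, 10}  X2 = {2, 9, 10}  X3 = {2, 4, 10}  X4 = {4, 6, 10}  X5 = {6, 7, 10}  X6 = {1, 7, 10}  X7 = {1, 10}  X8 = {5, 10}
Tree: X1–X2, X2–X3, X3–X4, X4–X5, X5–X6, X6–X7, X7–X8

A tree decomposition must satisfy three properties: every vertex lies in some bag; for every edge, both endpoints lie together in some bag; and for every vertex, the bags containing it form a connected subtree. Here vertex 3 appears in no bag, so the decomposition is invalid.

No — vertex 3 appears in no bag.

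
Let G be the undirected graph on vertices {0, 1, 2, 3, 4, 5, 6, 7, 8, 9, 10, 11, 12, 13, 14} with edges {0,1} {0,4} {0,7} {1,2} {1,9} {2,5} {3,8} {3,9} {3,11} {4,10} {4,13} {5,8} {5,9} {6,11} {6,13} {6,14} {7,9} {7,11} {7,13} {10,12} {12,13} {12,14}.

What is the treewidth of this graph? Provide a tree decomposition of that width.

Treewidth 3.
Bags: B1 = {4, 10, 12, 14}  B2 = {4, 12, 13, 14}  B3 = {4, 6, 13, 14}  B4 = {0, 4, 6, 13}  B5 = {0, 6, 7, 13}  B6 = {0, 6, 7, 11}  B7 = {0, 1, 7, 11}  B8 = {1, 7, 9, 11}  B9 = {1, 3, 9, 11}  B10 = {1, 2, 3, 9}  B11 = {2, 3, 5, 9}  B12 = {2, 3, 5, 8}
Tree: B1–B2, B2–B3, B3–B4, B4–B5, B5–B6, B6–B7, B7–B8, B8–B9, B9–B10, B10–B11, B11–B12

Each bag holds 4 vertices, so the decomposition has width 3, which upper-bounds the treewidth. For the lower bound: the 4 vertex sets {10,12,14}, {4}, {13}, {0,6,7,11} are disjoint, each induces a connected subgraph, and every pair is joined by at least one edge of G. Contracting each set to a single vertex therefore yields K_{4} as a minor, and since treewidth is minor-monotone, tw(G) ≥ tw(K_{4}) = 3. Hence tw(G) = 3 exactly.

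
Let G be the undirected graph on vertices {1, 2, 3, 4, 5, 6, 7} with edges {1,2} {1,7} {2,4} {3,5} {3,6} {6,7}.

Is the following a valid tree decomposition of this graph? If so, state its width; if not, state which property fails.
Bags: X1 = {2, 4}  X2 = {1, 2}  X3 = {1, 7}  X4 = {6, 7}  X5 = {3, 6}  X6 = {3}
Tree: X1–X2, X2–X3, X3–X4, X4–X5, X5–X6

A tree decomposition must satisfy three properties: every vertex lies in some bag; for every edge, both endpoints lie together in some bag; and for every vertex, the bags containing it form a connected subtree. Here vertex 5 appears in no bag, so the decomposition is invalid.

No — vertex 5 appears in no bag.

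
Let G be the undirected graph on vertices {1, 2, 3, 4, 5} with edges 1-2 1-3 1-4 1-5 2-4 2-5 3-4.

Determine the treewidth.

2

A width-2 tree decomposition is:
Bags: B1 = {1, 2, 4}  B2 = {1, 3, 4}  B3 = {1, 2, 5}
Tree: B1–B2, B1–B3
The largest bag has 3 vertices, giving width 2; this decomposition certifies tw(G) ≤ 2. Conversely, {1, 2, 4} is a clique of size 3, and the vertices of any clique must share a bag in every tree decomposition; so some bag has ≥ 3 vertices and tw(G) ≥ 2. The upper and lower bounds meet at 2, so that is the treewidth.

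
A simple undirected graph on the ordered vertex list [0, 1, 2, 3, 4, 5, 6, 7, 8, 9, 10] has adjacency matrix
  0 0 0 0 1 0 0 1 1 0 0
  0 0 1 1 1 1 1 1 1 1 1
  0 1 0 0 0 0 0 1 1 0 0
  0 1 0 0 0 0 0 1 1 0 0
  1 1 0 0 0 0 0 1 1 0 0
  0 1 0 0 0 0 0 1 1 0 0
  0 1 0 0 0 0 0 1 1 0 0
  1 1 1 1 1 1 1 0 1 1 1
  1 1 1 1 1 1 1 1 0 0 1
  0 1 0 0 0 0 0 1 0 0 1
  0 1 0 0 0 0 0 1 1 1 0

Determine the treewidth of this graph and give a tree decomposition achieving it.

Every bag has size at most 4, so the width is 4 − 1 = 3 and tw(G) ≤ 3. Conversely, {0, 4, 7, 8} is a clique of size 4, and the vertices of any clique must share a bag in every tree decomposition; so some bag has ≥ 4 vertices and tw(G) ≥ 3. Therefore the treewidth is 3.

Treewidth 3.
Bags: B1 = {1, 7, 8, 10}  B2 = {1, 2, 7, 8}  B3 = {1, 5, 7, 8}  B4 = {1, 7, 9, 10}  B5 = {1, 6, 7, 8}  B6 = {1, 4, 7, 8}  B7 = {0, 4, 7, 8}  B8 = {1, 3, 7, 8}
Tree: B1–B2, B1–B3, B1–B4, B3–B5, B3–B6, B6–B7, B3–B8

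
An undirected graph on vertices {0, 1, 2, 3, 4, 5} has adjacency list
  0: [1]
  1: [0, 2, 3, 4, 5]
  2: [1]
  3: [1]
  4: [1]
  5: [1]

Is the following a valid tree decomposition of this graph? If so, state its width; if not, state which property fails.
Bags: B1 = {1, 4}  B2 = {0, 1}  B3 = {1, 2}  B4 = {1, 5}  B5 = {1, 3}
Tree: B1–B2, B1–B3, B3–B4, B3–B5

Checking the three conditions: (i) the bags cover all of {0, 1, 2, 3, 4, 5}; (ii) for each edge, some bag contains both endpoints; (iii) the bags containing any fixed vertex form a subtree. All hold, so the decomposition is valid with width 2 − 1 = 1.

Yes; width 1.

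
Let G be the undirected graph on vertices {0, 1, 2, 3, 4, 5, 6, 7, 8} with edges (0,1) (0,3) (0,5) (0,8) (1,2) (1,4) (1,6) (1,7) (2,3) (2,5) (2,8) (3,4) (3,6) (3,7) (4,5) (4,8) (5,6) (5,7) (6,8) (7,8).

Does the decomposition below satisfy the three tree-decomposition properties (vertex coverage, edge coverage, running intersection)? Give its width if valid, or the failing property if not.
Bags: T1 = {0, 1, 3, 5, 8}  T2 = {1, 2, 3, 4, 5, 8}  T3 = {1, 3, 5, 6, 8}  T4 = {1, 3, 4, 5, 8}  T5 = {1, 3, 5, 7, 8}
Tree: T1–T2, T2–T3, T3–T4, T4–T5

A tree decomposition must satisfy three properties: every vertex lies in some bag; for every edge, both endpoints lie together in some bag; and for every vertex, the bags containing it form a connected subtree. Here bags containing vertex 4 are not connected in the tree, so the decomposition is invalid.

No — bags containing vertex 4 are not connected in the tree.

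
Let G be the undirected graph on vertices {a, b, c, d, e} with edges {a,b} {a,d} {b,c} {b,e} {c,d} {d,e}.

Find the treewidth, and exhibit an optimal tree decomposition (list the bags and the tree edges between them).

The largest bag has 3 vertices, giving width 2; this decomposition certifies tw(G) ≤ 2. Since b–c–d–e–b is a cycle in G, G is not acyclic. Forests are exactly the graphs of treewidth ≤ 1, so tw(G) ≥ 2. Therefore the treewidth is 2.

Treewidth 2.
Bags: B1 = {b, c, d}  B2 = {b, d, e}  B3 = {a, b, d}
Tree: B1–B2, B2–B3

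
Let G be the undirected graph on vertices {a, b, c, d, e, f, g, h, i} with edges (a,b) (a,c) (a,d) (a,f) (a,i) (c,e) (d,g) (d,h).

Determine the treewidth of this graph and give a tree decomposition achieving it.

Each bag holds 2 vertices, so the decomposition has width 1, which upper-bounds the treewidth. Since G has at least one edge (e.g. b–a), it is not an edgeless graph, so tw(G) ≥ 1. Combining the bounds, tw(G) = 1.

Treewidth 1.
One such decomposition:
Bags: B1 = {a, b}  B2 = {a, d}  B3 = {d, h}  B4 = {a, c}  B5 = {a, i}  B6 = {a, f}  B7 = {d, g}  B8 = {c, e}
Tree: B1–B2, B2–B3, B2–B4, B1–B5, B4–B6, B2–B7, B4–B8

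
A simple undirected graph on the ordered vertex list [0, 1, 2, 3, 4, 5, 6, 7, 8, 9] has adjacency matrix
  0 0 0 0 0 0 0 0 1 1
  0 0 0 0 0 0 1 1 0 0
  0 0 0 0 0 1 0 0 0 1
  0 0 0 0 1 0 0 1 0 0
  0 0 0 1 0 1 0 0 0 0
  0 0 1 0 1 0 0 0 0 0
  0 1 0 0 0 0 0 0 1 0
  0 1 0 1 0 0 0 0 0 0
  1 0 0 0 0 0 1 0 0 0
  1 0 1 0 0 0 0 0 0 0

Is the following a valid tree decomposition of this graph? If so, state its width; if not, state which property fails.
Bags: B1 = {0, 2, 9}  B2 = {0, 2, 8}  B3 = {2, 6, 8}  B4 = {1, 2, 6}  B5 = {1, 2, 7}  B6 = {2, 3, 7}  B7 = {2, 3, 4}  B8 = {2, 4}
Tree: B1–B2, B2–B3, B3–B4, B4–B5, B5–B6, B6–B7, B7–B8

A tree decomposition must satisfy three properties: every vertex lies in some bag; for every edge, both endpoints lie together in some bag; and for every vertex, the bags containing it form a connected subtree. Here vertex 5 appears in no bag, so the decomposition is invalid.

No — vertex 5 appears in no bag.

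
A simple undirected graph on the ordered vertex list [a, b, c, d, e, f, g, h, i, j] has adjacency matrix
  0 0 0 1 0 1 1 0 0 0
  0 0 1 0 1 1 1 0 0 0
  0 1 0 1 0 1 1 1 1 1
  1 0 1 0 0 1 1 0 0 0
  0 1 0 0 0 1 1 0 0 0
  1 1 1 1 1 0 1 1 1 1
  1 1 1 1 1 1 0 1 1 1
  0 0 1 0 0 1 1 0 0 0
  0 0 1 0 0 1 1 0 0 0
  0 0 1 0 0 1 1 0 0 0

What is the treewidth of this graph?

A width-3 tree decomposition is:
Bags: B1 = {b, c, f, g}  B2 = {c, d, f, g}  B3 = {b, e, f, g}  B4 = {c, f, g, h}  B5 = {c, f, g, j}  B6 = {a, d, f, g}  B7 = {c, f, g, i}
Tree: B1–B2, B1–B3, B2–B4, B2–B5, B2–B6, B5–B7
Every bag has size at most 4, so the width is 4 − 1 = 3 and tw(G) ≤ 3. Conversely, {b, e, f, g} is a clique of size 4, and the vertices of any clique must share a bag in every tree decomposition; so some bag has ≥ 4 vertices and tw(G) ≥ 3. Combining the bounds, tw(G) = 3.

3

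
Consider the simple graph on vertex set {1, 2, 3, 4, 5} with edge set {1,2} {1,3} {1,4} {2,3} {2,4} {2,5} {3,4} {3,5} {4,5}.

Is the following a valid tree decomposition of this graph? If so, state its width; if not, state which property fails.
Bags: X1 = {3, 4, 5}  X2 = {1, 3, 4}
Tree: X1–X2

No — vertex 2 appears in no bag.

A tree decomposition must satisfy three properties: every vertex lies in some bag; for every edge, both endpoints lie together in some bag; and for every vertex, the bags containing it form a connected subtree. Here vertex 2 appears in no bag, so the decomposition is invalid.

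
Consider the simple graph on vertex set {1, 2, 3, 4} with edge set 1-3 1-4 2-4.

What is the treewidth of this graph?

1

A width-1 tree decomposition is:
Bags: B1 = {1, 3}  B2 = {1, 4}  B3 = {2, 4}
Tree: B1–B2, B2–B3
Each bag holds 2 vertices, so the decomposition has width 1, which upper-bounds the treewidth. G has an edge, so its treewidth is at least 1. Hence tw(G) = 1 exactly.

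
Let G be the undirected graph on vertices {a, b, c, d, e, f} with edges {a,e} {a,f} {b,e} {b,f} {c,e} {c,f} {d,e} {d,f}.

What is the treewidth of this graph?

A width-2 tree decomposition is:
Bags: B1 = {b, e, f}  B2 = {c, e, f}  B3 = {d, e, f}  B4 = {a, e, f}
Tree: B1–B2, B2–B3, B3–B4
Every bag has size at most 3, so the width is 3 − 1 = 2 and tw(G) ≤ 2. The edges e–b–f–c–e form a cycle, so G is not a tree and its treewidth is at least 2. Therefore the treewidth is 2.

2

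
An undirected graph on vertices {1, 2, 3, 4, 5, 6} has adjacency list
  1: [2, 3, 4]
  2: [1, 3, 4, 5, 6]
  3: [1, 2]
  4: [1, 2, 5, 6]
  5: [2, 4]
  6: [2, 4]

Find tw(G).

2

A width-2 tree decomposition is:
Bags: B1 = {2, 4, 5}  B2 = {1, 2, 4}  B3 = {2, 4, 6}  B4 = {1, 2, 3}
Tree: B1–B2, B1–B3, B2–B4
The largest bag has 3 vertices, giving width 2; this decomposition certifies tw(G) ≤ 2. For the lower bound, the 3 vertices {1, 2, 3} are pairwise adjacent, and any tree decomposition puts a clique entirely inside one bag — forcing width ≥ 2. Hence tw(G) = 2 exactly.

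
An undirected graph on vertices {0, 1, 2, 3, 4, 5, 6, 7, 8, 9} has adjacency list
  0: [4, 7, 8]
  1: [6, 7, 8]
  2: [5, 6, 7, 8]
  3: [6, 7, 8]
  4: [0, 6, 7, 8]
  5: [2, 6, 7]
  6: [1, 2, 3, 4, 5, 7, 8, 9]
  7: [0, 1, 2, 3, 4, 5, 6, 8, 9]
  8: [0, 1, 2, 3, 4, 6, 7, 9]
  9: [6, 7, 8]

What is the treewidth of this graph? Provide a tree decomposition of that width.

Treewidth 3.
One such decomposition:
Bags: B1 = {1, 6, 7, 8}  B2 = {3, 6, 7, 8}  B3 = {4, 6, 7, 8}  B4 = {2, 6, 7, 8}  B5 = {6, 7, 8, 9}  B6 = {2, 5, 6, 7}  B7 = {0, 4, 7, 8}
Tree: B1–B2, B2–B3, B2–B4, B4–B5, B4–B6, B3–B7

The largest bag has 4 vertices, giving width 3; this decomposition certifies tw(G) ≤ 3. Conversely, {0, 4, 7, 8} is a clique of size 4, and the vertices of any clique must share a bag in every tree decomposition; so some bag has ≥ 4 vertices and tw(G) ≥ 3. Hence tw(G) = 3 exactly.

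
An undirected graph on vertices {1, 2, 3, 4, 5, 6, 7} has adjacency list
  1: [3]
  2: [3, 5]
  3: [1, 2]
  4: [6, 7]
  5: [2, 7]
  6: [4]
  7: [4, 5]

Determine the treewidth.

1

A width-1 tree decomposition is:
Bags: B1 = {4, 6}  B2 = {4, 7}  B3 = {5, 7}  B4 = {2, 5}  B5 = {2, 3}  B6 = {1, 3}
Tree: B1–B2, B2–B3, B3–B4, B4–B5, B5–B6
The largest bag has 2 vertices, giving width 1; this decomposition certifies tw(G) ≤ 1. Any graph with an edge has treewidth ≥ 1, and G has the edge 6–4. Therefore the treewidth is 1.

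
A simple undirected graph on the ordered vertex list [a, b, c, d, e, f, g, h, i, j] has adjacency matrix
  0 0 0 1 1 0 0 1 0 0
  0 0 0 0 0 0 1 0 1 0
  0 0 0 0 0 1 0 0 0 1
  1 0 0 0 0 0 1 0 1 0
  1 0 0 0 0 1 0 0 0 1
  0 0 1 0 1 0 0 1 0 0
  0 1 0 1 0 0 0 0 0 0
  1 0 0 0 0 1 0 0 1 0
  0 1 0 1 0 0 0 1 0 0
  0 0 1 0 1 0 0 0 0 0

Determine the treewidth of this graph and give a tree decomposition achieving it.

Every bag has size at most 3, so the width is 3 − 1 = 2 and tw(G) ≤ 2. The edges b–g–d–i–b form a cycle, so G is not a tree and its treewidth is at least 2. Combining the bounds, tw(G) = 2.

Treewidth 2.
Bags: B1 = {b, g, i}  B2 = {d, g, i}  B3 = {d, h, i}  B4 = {a, d, h}  B5 = {a, f, h}  B6 = {a, e, f}  B7 = {c, e, f}  B8 = {c, e, j}
Tree: B1–B2, B2–B3, B3–B4, B4–B5, B5–B6, B6–B7, B7–B8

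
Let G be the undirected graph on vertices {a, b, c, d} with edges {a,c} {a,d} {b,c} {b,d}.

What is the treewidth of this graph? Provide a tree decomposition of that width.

Treewidth 2.
One optimal decomposition is:
Bags: B1 = {a, b, d}  B2 = {a, b, c}
Tree: B1–B2

Every bag has size at most 3, so the width is 3 − 1 = 2 and tw(G) ≤ 2. For the lower bound, G contains the cycle a–d–b–c–a, so G is not a forest; only forests have treewidth ≤ 1, hence tw(G) ≥ 2. Combining the bounds, tw(G) = 2.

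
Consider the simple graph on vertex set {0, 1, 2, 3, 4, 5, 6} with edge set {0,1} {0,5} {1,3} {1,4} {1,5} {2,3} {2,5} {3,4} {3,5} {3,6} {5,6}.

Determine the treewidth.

A width-2 tree decomposition is:
Bags: B1 = {0, 1, 5}  B2 = {1, 3, 5}  B3 = {3, 5, 6}  B4 = {1, 3, 4}  B5 = {2, 3, 5}
Tree: B1–B2, B2–B3, B2–B4, B3–B5
The largest bag has 3 vertices, giving width 2; this decomposition certifies tw(G) ≤ 2. For the lower bound, the 3 vertices {0, 1, 5} are pairwise adjacent, and any tree decomposition puts a clique entirely inside one bag — forcing width ≥ 2. Combining the bounds, tw(G) = 2.

2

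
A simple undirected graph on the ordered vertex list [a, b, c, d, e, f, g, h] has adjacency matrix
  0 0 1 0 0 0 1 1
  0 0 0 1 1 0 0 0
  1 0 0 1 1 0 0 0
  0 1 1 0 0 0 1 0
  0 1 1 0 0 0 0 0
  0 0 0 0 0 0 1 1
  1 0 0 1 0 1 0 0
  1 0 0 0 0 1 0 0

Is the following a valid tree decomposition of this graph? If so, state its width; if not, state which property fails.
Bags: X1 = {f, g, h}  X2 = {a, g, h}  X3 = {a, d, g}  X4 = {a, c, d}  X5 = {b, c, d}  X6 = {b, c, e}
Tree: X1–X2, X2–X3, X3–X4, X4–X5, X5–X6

Yes; width 2.

Vertex coverage: the bags together contain {a, b, c, d, e, f, g, h}, the full vertex set. Edge coverage: each edge of G has both endpoints in at least one bag. Running intersection: for every vertex, the bags containing it form a connected subtree. All three properties hold, so this is a valid tree decomposition of width max|bag| − 1 = 2, and hence tw(G) ≤ 2.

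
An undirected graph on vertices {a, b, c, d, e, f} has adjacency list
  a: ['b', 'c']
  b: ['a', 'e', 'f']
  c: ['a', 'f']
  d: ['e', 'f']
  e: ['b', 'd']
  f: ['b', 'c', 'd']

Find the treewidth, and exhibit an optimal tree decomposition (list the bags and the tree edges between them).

Each bag holds 3 vertices, so the decomposition has width 2, which upper-bounds the treewidth. Since c–a–b–f–c is a cycle in G, G is not acyclic. Forests are exactly the graphs of treewidth ≤ 1, so tw(G) ≥ 2. Therefore the treewidth is 2.

Treewidth 2.
One optimal decomposition is:
Bags: B1 = {a, c, f}  B2 = {a, b, f}  B3 = {b, d, f}  B4 = {b, d, e}
Tree: B1–B2, B2–B3, B3–B4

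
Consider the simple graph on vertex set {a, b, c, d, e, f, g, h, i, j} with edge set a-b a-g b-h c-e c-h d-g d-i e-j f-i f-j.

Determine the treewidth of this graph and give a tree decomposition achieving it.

Treewidth 2.
Bags: B1 = {a, d, g}  B2 = {a, b, d}  B3 = {b, d, h}  B4 = {c, d, h}  B5 = {c, d, e}  B6 = {d, e, j}  B7 = {d, f, j}  B8 = {d, f, i}
Tree: B1–B2, B2–B3, B3–B4, B4–B5, B5–B6, B6–B7, B7–B8

Each bag holds 3 vertices, so the decomposition has width 2, which upper-bounds the treewidth. Since d–g–a–b–h–c–e–j–f–i–d is a cycle in G, G is not acyclic. Forests are exactly the graphs of treewidth ≤ 1, so tw(G) ≥ 2. Hence tw(G) = 2 exactly.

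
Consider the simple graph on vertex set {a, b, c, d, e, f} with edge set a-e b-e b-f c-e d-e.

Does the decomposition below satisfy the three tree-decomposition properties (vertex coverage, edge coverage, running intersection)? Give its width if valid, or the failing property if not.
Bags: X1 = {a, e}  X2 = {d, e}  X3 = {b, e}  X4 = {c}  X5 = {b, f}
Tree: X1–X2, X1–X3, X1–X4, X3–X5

A tree decomposition must satisfy three properties: every vertex lies in some bag; for every edge, both endpoints lie together in some bag; and for every vertex, the bags containing it form a connected subtree. Here edge (e,c) lies in no bag, so the decomposition is invalid.

No — edge (e,c) lies in no bag.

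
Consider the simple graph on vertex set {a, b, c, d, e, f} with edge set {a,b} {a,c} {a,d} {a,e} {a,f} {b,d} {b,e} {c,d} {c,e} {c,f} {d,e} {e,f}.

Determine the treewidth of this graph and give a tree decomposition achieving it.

The largest bag has 4 vertices, giving width 3; this decomposition certifies tw(G) ≤ 3. On the other hand G contains the 4-clique {a, c, d, e}. A clique must lie in a single bag of any decomposition, so no decomposition can have width below 3. Therefore the treewidth is 3.

Treewidth 3.
One such decomposition:
Bags: B1 = {a, c, d, e}  B2 = {a, b, d, e}  B3 = {a, c, e, f}
Tree: B1–B2, B1–B3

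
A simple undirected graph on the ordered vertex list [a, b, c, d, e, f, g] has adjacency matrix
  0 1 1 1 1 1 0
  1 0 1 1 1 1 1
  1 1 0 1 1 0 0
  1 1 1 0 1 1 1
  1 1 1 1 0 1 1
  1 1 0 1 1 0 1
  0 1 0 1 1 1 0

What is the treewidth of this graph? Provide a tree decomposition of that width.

Treewidth 4.
Bags: B1 = {a, b, d, e, f}  B2 = {a, b, c, d, e}  B3 = {b, d, e, f, g}
Tree: B1–B2, B1–B3

Every bag has size at most 5, so the width is 5 − 1 = 4 and tw(G) ≤ 4. On the other hand G contains the 5-clique {a, b, c, d, e}. A clique must lie in a single bag of any decomposition, so no decomposition can have width below 4. Combining the bounds, tw(G) = 4.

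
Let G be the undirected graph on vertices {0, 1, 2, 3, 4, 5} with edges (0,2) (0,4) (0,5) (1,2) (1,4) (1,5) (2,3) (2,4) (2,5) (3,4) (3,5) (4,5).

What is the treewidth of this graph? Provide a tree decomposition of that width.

The largest bag has 4 vertices, giving width 3; this decomposition certifies tw(G) ≤ 3. For the lower bound, the 4 vertices {0, 2, 4, 5} are pairwise adjacent, and any tree decomposition puts a clique entirely inside one bag — forcing width ≥ 3. Therefore the treewidth is 3.

Treewidth 3.
Bags: B1 = {0, 2, 4, 5}  B2 = {1, 2, 4, 5}  B3 = {2, 3, 4, 5}
Tree: B1–B2, B1–B3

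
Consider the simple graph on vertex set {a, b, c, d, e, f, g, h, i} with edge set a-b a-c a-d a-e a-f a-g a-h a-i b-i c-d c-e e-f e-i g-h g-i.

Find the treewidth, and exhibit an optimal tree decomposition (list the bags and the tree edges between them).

Treewidth 2.
Bags: B1 = {a, e, i}  B2 = {a, b, i}  B3 = {a, g, i}  B4 = {a, g, h}  B5 = {a, e, f}  B6 = {a, c, e}  B7 = {a, c, d}
Tree: B1–B2, B1–B3, B3–B4, B1–B5, B1–B6, B6–B7

Each bag holds 3 vertices, so the decomposition has width 2, which upper-bounds the treewidth. Conversely, {a, c, d} is a clique of size 3, and the vertices of any clique must share a bag in every tree decomposition; so some bag has ≥ 3 vertices and tw(G) ≥ 2. Therefore the treewidth is 2.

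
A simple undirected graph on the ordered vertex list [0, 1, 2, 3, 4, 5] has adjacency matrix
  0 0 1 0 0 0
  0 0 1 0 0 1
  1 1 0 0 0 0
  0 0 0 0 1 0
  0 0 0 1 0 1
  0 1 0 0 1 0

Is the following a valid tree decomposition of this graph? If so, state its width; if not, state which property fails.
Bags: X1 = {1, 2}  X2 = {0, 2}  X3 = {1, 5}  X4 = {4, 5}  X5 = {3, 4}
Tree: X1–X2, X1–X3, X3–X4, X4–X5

Checking the three conditions: (i) the bags cover all of {0, 1, 2, 3, 4, 5}; (ii) for each edge, some bag contains both endpoints; (iii) the bags containing any fixed vertex form a subtree. All hold, so the decomposition is valid with width 2 − 1 = 1.

Yes; width 1.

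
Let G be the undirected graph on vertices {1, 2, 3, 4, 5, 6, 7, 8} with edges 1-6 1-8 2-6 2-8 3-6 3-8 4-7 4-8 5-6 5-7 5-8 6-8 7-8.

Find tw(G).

2

A width-2 tree decomposition is:
Bags: B1 = {5, 7, 8}  B2 = {5, 6, 8}  B3 = {1, 6, 8}  B4 = {3, 6, 8}  B5 = {4, 7, 8}  B6 = {2, 6, 8}
Tree: B1–B2, B2–B3, B3–B4, B1–B5, B2–B6
Every bag has size at most 3, so the width is 3 − 1 = 2 and tw(G) ≤ 2. On the other hand G contains the 3-clique {4, 7, 8}. A clique must lie in a single bag of any decomposition, so no decomposition can have width below 2. The upper and lower bounds meet at 2, so that is the treewidth.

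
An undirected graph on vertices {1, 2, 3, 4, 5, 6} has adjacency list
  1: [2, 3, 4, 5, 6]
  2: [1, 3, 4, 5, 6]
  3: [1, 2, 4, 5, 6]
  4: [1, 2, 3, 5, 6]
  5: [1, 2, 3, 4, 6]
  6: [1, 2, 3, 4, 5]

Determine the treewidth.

A width-5 tree decomposition is:
Bags: B1 = {1, 2, 3, 4, 5, 6}
Tree: (single bag)
With just one bag of size 6, the width is 6 − 1 = 5, so tw(G) ≤ 5. For the lower bound, the 6 vertices {1, 2, 3, 4, 5, 6} are pairwise adjacent, and any tree decomposition puts a clique entirely inside one bag — forcing width ≥ 5. Therefore the treewidth is 5.

5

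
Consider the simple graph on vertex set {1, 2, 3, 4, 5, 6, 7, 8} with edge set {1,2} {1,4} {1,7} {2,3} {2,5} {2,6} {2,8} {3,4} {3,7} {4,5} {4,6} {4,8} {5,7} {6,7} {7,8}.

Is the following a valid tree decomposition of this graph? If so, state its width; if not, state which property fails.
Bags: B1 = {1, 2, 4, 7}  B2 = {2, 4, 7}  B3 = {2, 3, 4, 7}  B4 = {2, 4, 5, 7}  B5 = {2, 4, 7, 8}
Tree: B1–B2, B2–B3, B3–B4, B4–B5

A tree decomposition must satisfy three properties: every vertex lies in some bag; for every edge, both endpoints lie together in some bag; and for every vertex, the bags containing it form a connected subtree. Here vertex 6 appears in no bag, so the decomposition is invalid.

No — vertex 6 appears in no bag.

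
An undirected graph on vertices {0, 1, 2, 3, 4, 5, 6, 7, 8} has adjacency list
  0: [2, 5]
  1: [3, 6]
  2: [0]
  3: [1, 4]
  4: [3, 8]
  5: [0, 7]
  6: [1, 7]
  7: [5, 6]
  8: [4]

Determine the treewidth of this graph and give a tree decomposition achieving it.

Treewidth 1.
Bags: B1 = {0, 2}  B2 = {0, 5}  B3 = {5, 7}  B4 = {6, 7}  B5 = {1, 6}  B6 = {1, 3}  B7 = {3, 4}  B8 = {4, 8}
Tree: B1–B2, B2–B3, B3–B4, B4–B5, B5–B6, B6–B7, B7–B8

Every bag has size at most 2, so the width is 2 − 1 = 1 and tw(G) ≤ 1. G has an edge, so its treewidth is at least 1. Hence tw(G) = 1 exactly.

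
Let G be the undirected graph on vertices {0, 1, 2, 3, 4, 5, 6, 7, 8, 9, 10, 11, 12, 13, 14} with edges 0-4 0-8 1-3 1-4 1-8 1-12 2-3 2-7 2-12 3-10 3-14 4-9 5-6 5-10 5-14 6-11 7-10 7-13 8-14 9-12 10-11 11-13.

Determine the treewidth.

A width-3 tree decomposition is:
Bags: B1 = {0, 4, 9, 12}  B2 = {0, 1, 4, 12}  B3 = {0, 1, 8, 12}  B4 = {1, 2, 8, 12}  B5 = {1, 2, 3, 8}  B6 = {2, 3, 8, 14}  B7 = {2, 3, 7, 14}  B8 = {3, 7, 10, 14}  B9 = {5, 7, 10, 14}  B10 = {5, 7, 10, 13}  B11 = {5, 10, 11, 13}  B12 = {5, 6, 11, 13}
Tree: B1–B2, B2–B3, B3–B4, B4–B5, B5–B6, B6–B7, B7–B8, B8–B9, B9–B10, B10–B11, B11–B12
Every bag has size at most 4, so the width is 4 − 1 = 3 and tw(G) ≤ 3. For the lower bound: the 4 vertex sets {0,4,9}, {12}, {1}, {2,3,8,14} are disjoint, each induces a connected subgraph, and every pair is joined by at least one edge of G. Contracting each set to a single vertex therefore yields K_{4} as a minor, and since treewidth is minor-monotone, tw(G) ≥ tw(K_{4}) = 3. Combining the bounds, tw(G) = 3.

3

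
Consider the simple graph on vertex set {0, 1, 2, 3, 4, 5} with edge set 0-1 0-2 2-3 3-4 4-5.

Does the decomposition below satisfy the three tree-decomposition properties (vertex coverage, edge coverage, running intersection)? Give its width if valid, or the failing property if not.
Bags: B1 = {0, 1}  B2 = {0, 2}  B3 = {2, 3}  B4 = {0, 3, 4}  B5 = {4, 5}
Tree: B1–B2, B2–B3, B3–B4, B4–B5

No — bags containing vertex 0 are not connected in the tree.

A tree decomposition must satisfy three properties: every vertex lies in some bag; for every edge, both endpoints lie together in some bag; and for every vertex, the bags containing it form a connected subtree. Here bags containing vertex 0 are not connected in the tree, so the decomposition is invalid.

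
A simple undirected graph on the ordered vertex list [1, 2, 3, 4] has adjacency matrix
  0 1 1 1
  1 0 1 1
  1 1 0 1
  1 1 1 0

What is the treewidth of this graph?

3

A width-3 tree decomposition is:
Bags: B1 = {1, 2, 3, 4}
Tree: (single bag)
With just one bag of size 4, the width is 4 − 1 = 3, so tw(G) ≤ 3. Conversely, {1, 2, 3, 4} is a clique of size 4, and the vertices of any clique must share a bag in every tree decomposition; so some bag has ≥ 4 vertices and tw(G) ≥ 3. Hence tw(G) = 3 exactly.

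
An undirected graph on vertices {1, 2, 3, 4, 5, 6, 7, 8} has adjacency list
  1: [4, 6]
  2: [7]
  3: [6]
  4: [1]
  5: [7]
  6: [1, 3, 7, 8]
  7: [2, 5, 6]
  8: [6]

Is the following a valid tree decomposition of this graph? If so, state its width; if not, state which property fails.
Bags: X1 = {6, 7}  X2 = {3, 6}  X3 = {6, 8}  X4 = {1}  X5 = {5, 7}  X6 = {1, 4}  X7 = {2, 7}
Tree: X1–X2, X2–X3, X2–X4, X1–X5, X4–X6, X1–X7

No — edge (6,1) lies in no bag.

A tree decomposition must satisfy three properties: every vertex lies in some bag; for every edge, both endpoints lie together in some bag; and for every vertex, the bags containing it form a connected subtree. Here edge (6,1) lies in no bag, so the decomposition is invalid.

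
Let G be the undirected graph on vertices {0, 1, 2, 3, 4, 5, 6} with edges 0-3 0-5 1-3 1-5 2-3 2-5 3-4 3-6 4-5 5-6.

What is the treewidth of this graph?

A width-2 tree decomposition is:
Bags: B1 = {3, 4, 5}  B2 = {3, 5, 6}  B3 = {0, 3, 5}  B4 = {2, 3, 5}  B5 = {1, 3, 5}
Tree: B1–B2, B2–B3, B3–B4, B4–B5
Every bag has size at most 3, so the width is 3 − 1 = 2 and tw(G) ≤ 2. The edges 3–4–5–6–3 form a cycle, so G is not a tree and its treewidth is at least 2. Combining the bounds, tw(G) = 2.

2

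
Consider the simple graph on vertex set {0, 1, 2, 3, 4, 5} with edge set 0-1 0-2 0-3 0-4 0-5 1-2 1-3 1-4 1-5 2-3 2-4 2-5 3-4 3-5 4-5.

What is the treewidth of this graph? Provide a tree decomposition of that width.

Treewidth 5.
One optimal decomposition is:
Bags: B1 = {0, 1, 2, 3, 4, 5}
Tree: (single bag)

A single bag containing all 6 vertices is trivially a valid decomposition of width 5. On the other hand G contains the 6-clique {0, 1, 2, 3, 4, 5}. A clique must lie in a single bag of any decomposition, so no decomposition can have width below 5. Therefore the treewidth is 5.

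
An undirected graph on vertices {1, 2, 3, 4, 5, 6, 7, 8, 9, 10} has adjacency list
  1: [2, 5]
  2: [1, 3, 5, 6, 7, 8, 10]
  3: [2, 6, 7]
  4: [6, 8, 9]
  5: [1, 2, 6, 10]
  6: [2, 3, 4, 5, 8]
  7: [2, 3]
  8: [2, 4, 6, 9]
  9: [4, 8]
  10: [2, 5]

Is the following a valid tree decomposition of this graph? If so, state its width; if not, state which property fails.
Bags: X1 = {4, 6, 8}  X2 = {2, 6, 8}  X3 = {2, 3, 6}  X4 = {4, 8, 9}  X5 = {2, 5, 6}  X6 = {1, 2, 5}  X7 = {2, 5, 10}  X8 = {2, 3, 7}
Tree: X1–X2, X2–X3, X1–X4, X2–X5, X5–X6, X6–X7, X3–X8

Yes; width 2.

Checking the three conditions: (i) the bags cover all of {1, 2, 3, 4, 5, 6, 7, 8, 9, 10}; (ii) for each edge, some bag contains both endpoints; (iii) the bags containing any fixed vertex form a subtree. All hold, so the decomposition is valid with width 3 − 1 = 2.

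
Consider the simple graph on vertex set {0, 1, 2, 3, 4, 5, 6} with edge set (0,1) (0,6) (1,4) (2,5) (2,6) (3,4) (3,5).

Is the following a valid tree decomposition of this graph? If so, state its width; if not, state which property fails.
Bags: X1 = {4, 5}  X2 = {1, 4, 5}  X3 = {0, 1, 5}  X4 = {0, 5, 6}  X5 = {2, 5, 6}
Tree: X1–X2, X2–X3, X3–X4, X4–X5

A tree decomposition must satisfy three properties: every vertex lies in some bag; for every edge, both endpoints lie together in some bag; and for every vertex, the bags containing it form a connected subtree. Here vertex 3 appears in no bag, so the decomposition is invalid.

No — vertex 3 appears in no bag.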